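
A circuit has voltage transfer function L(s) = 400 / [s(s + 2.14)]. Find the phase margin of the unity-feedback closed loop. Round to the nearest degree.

6°

Gain crossover: |L(jω)| = 1 at ω ≈ 19.9 rad/s.
∠L(j19.9) = −90° − arctan(19.9/2.14) ≈ -173.88°
PM = 180° + (-173.88°) = 6.12°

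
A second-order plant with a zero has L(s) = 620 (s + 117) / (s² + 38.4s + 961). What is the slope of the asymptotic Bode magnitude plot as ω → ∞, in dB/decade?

-20 dB/decade

With 1 zero and 2 poles, the high-frequency asymptotic slope is 20 × (1 − 2) = -20 dB/decade.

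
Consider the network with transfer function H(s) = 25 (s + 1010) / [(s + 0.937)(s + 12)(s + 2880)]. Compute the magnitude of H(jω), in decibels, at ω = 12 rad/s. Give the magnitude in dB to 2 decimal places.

|j12 + 1010| = √(12² + 1010²) = 1010
|j12 + 0.937| = √(12² + 0.937²) = 12.04
|j12 + 12| = √(12² + 12²) = 16.97
|j12 + 2880| = √(12² + 2880²) = 2880
|H(j12)| = 25 × 1010 / (12.04 × 16.97 × 2880) = 0.042924
20 log₁₀(0.042924) = -27.346 dB

-27.35 dB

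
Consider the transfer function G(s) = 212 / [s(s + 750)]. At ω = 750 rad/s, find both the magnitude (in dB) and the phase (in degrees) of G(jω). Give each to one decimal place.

|j750 + 750| = √(750² + 750²) = 1061
|j750| = 750
|G(j750)| = 212 / (1061 × 750) = 0.0002665
20 log₁₀(0.0002665) = -71.49 dB
∠(j750 + 750) = arctan(750/750) = 45.00°
∠(j750) = 90.00°
∠G(j750) = − (45.00° + 90.00°) = -135.00°

|G| = -71.5 dB, ∠G = -135.0°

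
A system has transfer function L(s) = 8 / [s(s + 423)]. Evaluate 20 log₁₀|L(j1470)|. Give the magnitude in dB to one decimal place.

|j1470 + 423| = √(1470² + 423²) = 1530
|j1470| = 1470
|L(j1470)| = 8 / (1530 × 1470) = 3.5578e-06
20 log₁₀(3.5578e-06) = -108.98 dB

-109.0 dB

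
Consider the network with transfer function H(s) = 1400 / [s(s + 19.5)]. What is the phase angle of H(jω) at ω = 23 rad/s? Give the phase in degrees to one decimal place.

-139.7°

∠(j23 + 19.5) = arctan(23/19.5) = 49.71°
∠(j23) = 90.00°
∠H(j23) = − (49.71° + 90.00°) = -139.71°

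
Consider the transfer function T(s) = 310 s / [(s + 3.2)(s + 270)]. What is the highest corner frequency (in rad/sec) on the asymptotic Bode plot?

Break frequencies occur at each pole and zero magnitude: 3.2 rad/sec, 270 rad/sec.
The highest is 270 rad/sec.

270 rad/sec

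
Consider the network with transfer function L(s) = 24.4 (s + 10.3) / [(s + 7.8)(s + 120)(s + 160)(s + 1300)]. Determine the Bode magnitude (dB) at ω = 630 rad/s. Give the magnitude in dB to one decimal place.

-147.8 dB

|j630 + 10.3| = √(630² + 10.3²) = 630.1
|j630 + 7.8| = √(630² + 7.8²) = 630
|j630 + 120| = √(630² + 120²) = 641.3
|j630 + 160| = √(630² + 160²) = 650
|j630 + 1300| = √(630² + 1300²) = 1445
|L(j630)| = 24.4 × 630.1 / (630 × 641.3 × 650 × 1445) = 4.052e-08
20 log₁₀(4.052e-08) = -147.85 dB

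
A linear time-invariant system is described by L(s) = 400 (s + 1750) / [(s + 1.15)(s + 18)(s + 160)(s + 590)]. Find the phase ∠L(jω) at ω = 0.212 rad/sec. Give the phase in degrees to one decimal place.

-11.2°

∠(j0.212 + 1750) = arctan(0.212/1750) = 0.01°
∠(j0.212 + 1.15) = arctan(0.212/1.15) = 10.45°
∠(j0.212 + 18) = arctan(0.212/18) = 0.67°
∠(j0.212 + 160) = arctan(0.212/160) = 0.08°
∠(j0.212 + 590) = arctan(0.212/590) = 0.02°
∠L(j0.212) = 0.01° − (10.45° + 0.67° + 0.08° + 0.02°) = -11.21°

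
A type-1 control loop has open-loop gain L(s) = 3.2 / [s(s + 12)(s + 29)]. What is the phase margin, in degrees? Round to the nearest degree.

Gain crossover: |L(jω)| = 1 at ω ≈ 0.0092 rad s⁻¹.
∠L(j0.0092) = −90° − arctan(0.0092/12) − arctan(0.0092/29) ≈ -90.06°
PM = 180° + (-90.06°) = 89.94°

90°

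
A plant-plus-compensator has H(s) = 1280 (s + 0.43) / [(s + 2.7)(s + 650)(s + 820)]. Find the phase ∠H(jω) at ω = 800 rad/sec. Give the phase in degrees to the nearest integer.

-95°

∠(j800 + 0.43) = arctan(800/0.43) = 89.97°
∠(j800 + 2.7) = arctan(800/2.7) = 89.81°
∠(j800 + 650) = arctan(800/650) = 50.91°
∠(j800 + 820) = arctan(800/820) = 44.29°
∠H(j800) = 89.97° − (89.81° + 50.91° + 44.29°) = -95.04°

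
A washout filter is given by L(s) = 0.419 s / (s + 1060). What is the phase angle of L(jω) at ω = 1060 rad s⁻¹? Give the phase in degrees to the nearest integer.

∠(j1060) = 90.00°
∠(j1060 + 1060) = arctan(1060/1060) = 45.00°
∠L(j1060) = 90.00° − 45.00° = 45.00°

45 deg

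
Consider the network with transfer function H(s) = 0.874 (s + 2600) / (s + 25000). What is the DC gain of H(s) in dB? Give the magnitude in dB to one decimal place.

H(0) = 0.874 × 2600 / 25000 = 0.090896
20 log₁₀(0.090896) = -20.83 dB

-20.8 dB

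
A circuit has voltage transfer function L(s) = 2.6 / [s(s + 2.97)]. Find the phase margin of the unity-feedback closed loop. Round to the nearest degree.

74°

Gain crossover: |L(jω)| = 1 at ω ≈ 0.842 rad s⁻¹.
∠L(j0.842) = −90° − arctan(0.842/2.97) ≈ -105.83°
PM = 180° + (-105.83°) = 74.17°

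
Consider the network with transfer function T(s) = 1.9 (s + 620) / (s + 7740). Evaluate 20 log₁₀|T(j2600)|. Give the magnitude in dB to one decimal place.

-4.1 dB

|j2600 + 620| = √(2600² + 620²) = 2673
|j2600 + 7740| = √(2600² + 7740²) = 8165
|T(j2600)| = 1.9 × 2673 / 8165 = 0.62198
20 log₁₀(0.62198) = -4.12 dB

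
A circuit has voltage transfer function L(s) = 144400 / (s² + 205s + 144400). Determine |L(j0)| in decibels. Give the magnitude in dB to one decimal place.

0.0 dB

L(0) = 144400 / 144400 = 1
20 log₁₀(1) = 0.00 dB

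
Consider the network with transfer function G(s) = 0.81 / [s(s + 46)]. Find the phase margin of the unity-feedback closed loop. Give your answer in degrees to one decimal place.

90.0°

Gain crossover: |G(jω)| = 1 at ω ≈ 0.0176 rad/sec.
∠G(j0.0176) = −90° − arctan(0.0176/46) ≈ -90.02°
PM = 180° + (-90.02°) = 89.98°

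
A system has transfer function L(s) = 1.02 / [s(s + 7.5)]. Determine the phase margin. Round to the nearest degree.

89°

Gain crossover: |L(jω)| = 1 at ω ≈ 0.136 rad/s.
∠L(j0.136) = −90° − arctan(0.136/7.5) ≈ -91.04°
PM = 180° + (-91.04°) = 88.96°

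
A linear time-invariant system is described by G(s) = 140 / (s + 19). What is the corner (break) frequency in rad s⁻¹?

The single real pole at s = −19 gives a corner at ω = 19 rad s⁻¹.

19 rad s⁻¹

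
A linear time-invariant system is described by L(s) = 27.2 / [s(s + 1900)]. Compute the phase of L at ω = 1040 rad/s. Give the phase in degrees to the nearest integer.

-119°

∠(j1040 + 1900) = arctan(1040/1900) = 28.69°
∠(j1040) = 90.00°
∠L(j1040) = − (28.69° + 90.00°) = -118.69°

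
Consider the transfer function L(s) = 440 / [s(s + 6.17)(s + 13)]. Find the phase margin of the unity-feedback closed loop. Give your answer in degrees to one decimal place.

37.0°

Gain crossover: |L(jω)| = 1 at ω ≈ 4.28 rad s⁻¹.
∠L(j4.28) = −90° − arctan(4.28/6.17) − arctan(4.28/13) ≈ -142.98°
PM = 180° + (-142.98°) = 37.02°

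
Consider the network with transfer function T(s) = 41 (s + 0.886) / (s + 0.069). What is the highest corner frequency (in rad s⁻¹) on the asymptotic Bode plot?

0.886 rad s⁻¹

Break frequencies occur at each pole and zero magnitude: 0.069 rad s⁻¹, 0.886 rad s⁻¹.
The highest is 0.886 rad s⁻¹.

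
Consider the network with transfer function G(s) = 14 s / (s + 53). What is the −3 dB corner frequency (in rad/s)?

For a single-pole high-pass, the −3 dB point is at the pole: ω = 53 rad/s.

53 rad/s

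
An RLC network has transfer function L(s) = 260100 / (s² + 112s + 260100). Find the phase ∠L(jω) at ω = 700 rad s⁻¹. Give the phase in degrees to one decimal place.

∠[(j700)² + 112(j700) + 260100] = ∠[-2.299e+05 + j78400] = 161.17°
∠L(j700) = −161.17° = -161.17°

-161.2°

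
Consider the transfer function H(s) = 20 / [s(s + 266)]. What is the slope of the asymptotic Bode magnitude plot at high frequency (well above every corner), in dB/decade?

With 0 zeros and 2 poles, the high-frequency asymptotic slope is 20 × (0 − 2) = -40 dB/decade.

-40 dB/decade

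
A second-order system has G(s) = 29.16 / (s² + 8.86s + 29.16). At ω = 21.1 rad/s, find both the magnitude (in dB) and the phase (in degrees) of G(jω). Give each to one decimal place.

|(j21.1)² + 8.86(j21.1) + 29.16| = |-416.05 + j186.95| = 456.1
|G(j21.1)| = 29.16 / 456.1 = 0.06393
20 log₁₀(0.06393) = -23.89 dB
∠[(j21.1)² + 8.86(j21.1) + 29.16] = ∠[-416.05 + j186.95] = 155.80°
∠G(j21.1) = −155.80° = -155.80°

|G| = -23.9 dB, ∠G = -155.8°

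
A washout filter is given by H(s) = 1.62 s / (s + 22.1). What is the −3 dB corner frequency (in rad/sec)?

22.1 rad/sec

For a single-pole high-pass, the −3 dB point is at the pole: ω = 22.1 rad/sec.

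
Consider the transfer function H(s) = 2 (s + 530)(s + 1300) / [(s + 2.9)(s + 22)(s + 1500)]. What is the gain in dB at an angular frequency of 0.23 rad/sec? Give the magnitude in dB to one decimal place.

|j0.23 + 530| = √(0.23² + 530²) = 530
|j0.23 + 1300| = √(0.23² + 1300²) = 1300
|j0.23 + 2.9| = √(0.23² + 2.9²) = 2.909
|j0.23 + 22| = √(0.23² + 22²) = 22
|j0.23 + 1500| = √(0.23² + 1500²) = 1500
|H(j0.23)| = 2 × 530 × 1300 / (2.909 × 22 × 1500) = 14.353
20 log₁₀(14.353) = 23.14 dB

23.1 dB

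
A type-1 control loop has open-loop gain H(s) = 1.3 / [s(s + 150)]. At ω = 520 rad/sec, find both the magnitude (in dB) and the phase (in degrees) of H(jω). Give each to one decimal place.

|j520 + 150| = √(520² + 150²) = 541.2
|j520| = 520
|H(j520)| = 1.3 / (541.2 × 520) = 4.6193e-06
20 log₁₀(4.6193e-06) = -106.71 dB
∠(j520 + 150) = arctan(520/150) = 73.91°
∠(j520) = 90.00°
∠H(j520) = − (73.91° + 90.00°) = -163.91°

|H| = -106.7 dB, ∠H = -163.9°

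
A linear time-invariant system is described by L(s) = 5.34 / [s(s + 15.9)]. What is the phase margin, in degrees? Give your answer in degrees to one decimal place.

88.8°

Gain crossover: |L(jω)| = 1 at ω ≈ 0.336 rad/s.
∠L(j0.336) = −90° − arctan(0.336/15.9) ≈ -91.21°
PM = 180° + (-91.21°) = 88.79°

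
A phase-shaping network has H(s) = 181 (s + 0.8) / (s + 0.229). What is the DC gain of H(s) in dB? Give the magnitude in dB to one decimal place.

H(0) = 181 × 0.8 / 0.229 = 632.31
20 log₁₀(632.31) = 56.02 dB

56.0 dB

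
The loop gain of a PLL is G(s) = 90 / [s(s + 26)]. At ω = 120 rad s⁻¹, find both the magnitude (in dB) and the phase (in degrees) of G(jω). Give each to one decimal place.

|j120 + 26| = √(120² + 26²) = 122.8
|j120| = 120
|G(j120)| = 90 / (122.8 × 120) = 0.0061083
20 log₁₀(0.0061083) = -44.28 dB
∠(j120 + 26) = arctan(120/26) = 77.77°
∠(j120) = 90.00°
∠G(j120) = − (77.77° + 90.00°) = -167.77°

|G| = -44.3 dB, ∠G = -167.8 deg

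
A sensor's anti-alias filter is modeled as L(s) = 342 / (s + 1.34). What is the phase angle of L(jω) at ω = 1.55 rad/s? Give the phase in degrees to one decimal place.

-49.2°

∠(j1.55 + 1.34) = arctan(1.55/1.34) = 49.16°
∠L(j1.55) = −49.16° = -49.16°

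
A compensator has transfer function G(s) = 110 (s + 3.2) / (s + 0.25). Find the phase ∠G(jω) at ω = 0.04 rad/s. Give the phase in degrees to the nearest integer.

-8 deg

∠(j0.04 + 3.2) = arctan(0.04/3.2) = 0.72°
∠(j0.04 + 0.25) = arctan(0.04/0.25) = 9.09°
∠G(j0.04) = 0.72° − 9.09° = -8.37°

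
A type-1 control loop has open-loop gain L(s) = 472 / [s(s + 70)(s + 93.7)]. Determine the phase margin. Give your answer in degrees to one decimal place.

89.9 deg

Gain crossover: |L(jω)| = 1 at ω ≈ 0.072 rad/s.
∠L(j0.072) = −90° − arctan(0.072/70) − arctan(0.072/93.7) ≈ -90.10°
PM = 180° + (-90.10°) = 89.90°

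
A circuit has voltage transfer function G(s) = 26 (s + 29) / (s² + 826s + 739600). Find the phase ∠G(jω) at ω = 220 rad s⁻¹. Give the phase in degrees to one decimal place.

67.8°

∠(j220 + 29) = arctan(220/29) = 82.49°
∠[(j220)² + 826(j220) + 739600] = ∠[6.912e+05 + j1.8172e+05] = 14.73°
∠G(j220) = 82.49° − 14.73° = 67.76°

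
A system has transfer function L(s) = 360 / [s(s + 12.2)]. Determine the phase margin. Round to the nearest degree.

Gain crossover: |L(jω)| = 1 at ω ≈ 17.1 rad s⁻¹.
∠L(j17.1) = −90° − arctan(17.1/12.2) ≈ -144.53°
PM = 180° + (-144.53°) = 35.47°

35°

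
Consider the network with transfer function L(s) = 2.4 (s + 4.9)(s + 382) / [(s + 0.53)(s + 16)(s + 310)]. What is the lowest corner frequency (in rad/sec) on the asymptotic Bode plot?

0.53 rad/sec

Break frequencies occur at each pole and zero magnitude: 0.53 rad/sec, 4.9 rad/sec, 16 rad/sec, 310 rad/sec, 382 rad/sec.
The lowest is 0.53 rad/sec.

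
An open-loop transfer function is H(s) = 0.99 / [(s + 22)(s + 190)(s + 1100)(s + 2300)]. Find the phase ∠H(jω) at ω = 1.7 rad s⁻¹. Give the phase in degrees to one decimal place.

∠(j1.7 + 22) = arctan(1.7/22) = 4.42°
∠(j1.7 + 190) = arctan(1.7/190) = 0.51°
∠(j1.7 + 1100) = arctan(1.7/1100) = 0.09°
∠(j1.7 + 2300) = arctan(1.7/2300) = 0.04°
∠H(j1.7) = − (4.42° + 0.51° + 0.09° + 0.04°) = -5.06°

-5.1°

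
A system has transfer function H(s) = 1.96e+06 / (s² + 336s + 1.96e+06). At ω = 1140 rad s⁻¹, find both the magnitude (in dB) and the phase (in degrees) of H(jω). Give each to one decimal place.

|(j1140)² + 336(j1140) + 1.96e+06| = |6.604e+05 + j3.8304e+05| = 7.634e+05
|H(j1140)| = 1.96e+06 / 7.634e+05 = 2.5673
20 log₁₀(2.5673) = 8.19 dB
∠[(j1140)² + 336(j1140) + 1.96e+06] = ∠[6.604e+05 + j3.8304e+05] = 30.11°
∠H(j1140) = −30.11° = -30.11°

|H| = 8.2 dB, ∠H = -30.1°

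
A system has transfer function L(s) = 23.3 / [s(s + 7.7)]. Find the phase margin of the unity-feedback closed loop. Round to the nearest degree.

Gain crossover: |L(jω)| = 1 at ω ≈ 2.84 rad s⁻¹.
∠L(j2.84) = −90° − arctan(2.84/7.7) ≈ -110.24°
PM = 180° + (-110.24°) = 69.76°

70°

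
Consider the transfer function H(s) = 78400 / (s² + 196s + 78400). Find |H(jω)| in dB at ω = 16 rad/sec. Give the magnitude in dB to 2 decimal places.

|(j16)² + 196(j16) + 78400| = |78144 + j3136| = 7.821e+04
|H(j16)| = 78400 / 7.821e+04 = 1.0025
20 log₁₀(1.0025) = 0.021 dB

0.02 dB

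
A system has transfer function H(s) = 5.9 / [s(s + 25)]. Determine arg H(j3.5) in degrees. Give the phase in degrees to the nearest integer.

-98°

∠(j3.5 + 25) = arctan(3.5/25) = 7.97°
∠(j3.5) = 90.00°
∠H(j3.5) = − (7.97° + 90.00°) = -97.97°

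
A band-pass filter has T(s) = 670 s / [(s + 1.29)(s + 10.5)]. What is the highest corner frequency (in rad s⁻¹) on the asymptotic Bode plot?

10.5 rad s⁻¹

Break frequencies occur at each pole and zero magnitude: 1.29 rad s⁻¹, 10.5 rad s⁻¹.
The highest is 10.5 rad s⁻¹.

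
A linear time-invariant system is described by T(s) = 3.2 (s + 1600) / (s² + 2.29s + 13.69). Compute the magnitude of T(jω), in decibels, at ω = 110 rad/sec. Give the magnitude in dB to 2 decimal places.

-7.44 dB

|j110 + 1600| = √(110² + 1600²) = 1604
|(j110)² + 2.29(j110) + 13.69| = |-12086 + j251.9| = 1.209e+04
|T(j110)| = 3.2 × 1604 / 1.209e+04 = 0.42453
20 log₁₀(0.42453) = -7.442 dB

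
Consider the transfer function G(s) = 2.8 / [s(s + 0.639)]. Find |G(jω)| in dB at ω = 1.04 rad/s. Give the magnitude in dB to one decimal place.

6.9 dB

|j1.04 + 0.639| = √(1.04² + 0.639²) = 1.221
|j1.04| = 1.04
|G(j1.04)| = 2.8 / (1.221 × 1.04) = 2.2057
20 log₁₀(2.2057) = 6.87 dB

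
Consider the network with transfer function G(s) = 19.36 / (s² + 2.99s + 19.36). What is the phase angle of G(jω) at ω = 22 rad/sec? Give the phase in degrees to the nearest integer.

∠[(j22)² + 2.99(j22) + 19.36] = ∠[-464.64 + j65.78] = 171.94°
∠G(j22) = −171.94° = -171.94°

-172°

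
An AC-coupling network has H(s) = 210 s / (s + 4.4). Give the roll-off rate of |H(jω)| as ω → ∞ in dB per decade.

0 dB/decade

With 1 zero and 1 pole, the high-frequency asymptotic slope is 20 × (1 − 1) = 0 dB/decade.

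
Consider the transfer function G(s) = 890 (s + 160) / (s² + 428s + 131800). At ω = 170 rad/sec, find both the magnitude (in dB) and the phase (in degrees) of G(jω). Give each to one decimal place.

|G| = 4.3 dB, ∠G = 11.5 deg

|j170 + 160| = √(170² + 160²) = 233.5
|(j170)² + 428(j170) + 131800| = |1.029e+05 + j72760| = 1.26e+05
|G(j170)| = 890 × 233.5 / 1.26e+05 = 1.6487
20 log₁₀(1.6487) = 4.34 dB
∠(j170 + 160) = arctan(170/160) = 46.74°
∠[(j170)² + 428(j170) + 131800] = ∠[1.029e+05 + j72760] = 35.26°
∠G(j170) = 46.74° − 35.26° = 11.47°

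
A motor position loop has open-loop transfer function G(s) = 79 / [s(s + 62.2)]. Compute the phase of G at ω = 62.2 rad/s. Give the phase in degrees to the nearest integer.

∠(j62.2 + 62.2) = arctan(62.2/62.2) = 45.00°
∠(j62.2) = 90.00°
∠G(j62.2) = − (45.00° + 90.00°) = -135.00°

-135°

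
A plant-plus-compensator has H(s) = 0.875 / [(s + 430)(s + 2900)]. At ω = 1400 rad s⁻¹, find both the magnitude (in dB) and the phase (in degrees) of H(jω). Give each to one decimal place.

|H| = -134.6 dB, ∠H = -98.7°

|j1400 + 430| = √(1400² + 430²) = 1465
|j1400 + 2900| = √(1400² + 2900²) = 3220
|H(j1400)| = 0.875 / (1465 × 3220) = 1.8553e-07
20 log₁₀(1.8553e-07) = -134.63 dB
∠(j1400 + 430) = arctan(1400/430) = 72.93°
∠(j1400 + 2900) = arctan(1400/2900) = 25.77°
∠H(j1400) = − (72.93° + 25.77°) = -98.70°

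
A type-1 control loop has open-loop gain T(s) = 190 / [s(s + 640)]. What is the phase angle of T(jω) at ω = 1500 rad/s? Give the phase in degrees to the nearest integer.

∠(j1500 + 640) = arctan(1500/640) = 66.89°
∠(j1500) = 90.00°
∠T(j1500) = − (66.89° + 90.00°) = -156.89°

-157°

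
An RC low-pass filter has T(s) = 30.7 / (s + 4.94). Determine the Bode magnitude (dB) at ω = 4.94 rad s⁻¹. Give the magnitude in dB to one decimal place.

12.9 dB

|j4.94 + 4.94| = √(4.94² + 4.94²) = 6.986
|T(j4.94)| = 30.7 / 6.986 = 4.3944
20 log₁₀(4.3944) = 12.86 dB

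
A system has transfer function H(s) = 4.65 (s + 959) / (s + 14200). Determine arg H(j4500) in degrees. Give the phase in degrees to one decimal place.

∠(j4500 + 959) = arctan(4500/959) = 77.97°
∠(j4500 + 14200) = arctan(4500/14200) = 17.58°
∠H(j4500) = 77.97° − 17.58° = 60.39°

60.4°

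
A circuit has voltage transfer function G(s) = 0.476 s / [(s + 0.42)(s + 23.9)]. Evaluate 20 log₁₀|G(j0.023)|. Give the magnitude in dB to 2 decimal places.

|j0.023| = 0.023
|j0.023 + 0.42| = √(0.023² + 0.42²) = 0.4206
|j0.023 + 23.9| = √(0.023² + 23.9²) = 23.9
|G(j0.023)| = 0.476 × 0.023 / (0.4206 × 23.9) = 0.001089
20 log₁₀(0.001089) = -59.259 dB

-59.26 dB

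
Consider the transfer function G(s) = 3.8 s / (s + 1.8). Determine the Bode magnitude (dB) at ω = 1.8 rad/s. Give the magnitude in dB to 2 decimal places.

|j1.8| = 1.8
|j1.8 + 1.8| = √(1.8² + 1.8²) = 2.546
|G(j1.8)| = 3.8 × 1.8 / 2.546 = 2.687
20 log₁₀(2.687) = 8.585 dB

8.59 dB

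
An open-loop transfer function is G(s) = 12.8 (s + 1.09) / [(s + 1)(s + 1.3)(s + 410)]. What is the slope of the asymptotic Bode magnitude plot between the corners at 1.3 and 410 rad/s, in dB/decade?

In this band the factors already past their corner are: zero at 1.09, pole at 1, pole at 1.3; net slope = -20 dB/decade.

-20 dB/decade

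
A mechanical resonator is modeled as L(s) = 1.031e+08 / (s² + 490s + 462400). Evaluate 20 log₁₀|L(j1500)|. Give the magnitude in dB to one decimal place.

34.5 dB

|(j1500)² + 490(j1500) + 462400| = |-1.7876e+06 + j7.35e+05| = 1.933e+06
|L(j1500)| = 1.031e+08 / 1.933e+06 = 53.342
20 log₁₀(53.342) = 34.54 dB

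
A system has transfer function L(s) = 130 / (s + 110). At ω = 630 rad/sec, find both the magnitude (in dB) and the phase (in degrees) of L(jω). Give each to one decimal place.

|L| = -13.8 dB, ∠L = -80.1°

|j630 + 110| = √(630² + 110²) = 639.5
|L(j630)| = 130 / 639.5 = 0.20327
20 log₁₀(0.20327) = -13.84 dB
∠(j630 + 110) = arctan(630/110) = 80.10°
∠L(j630) = −80.10° = -80.10°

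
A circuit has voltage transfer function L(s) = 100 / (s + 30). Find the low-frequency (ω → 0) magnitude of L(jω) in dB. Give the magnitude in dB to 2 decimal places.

10.46 dB

L(0) = 100 / 30 = 3.3333
20 log₁₀(3.3333) = 10.458 dB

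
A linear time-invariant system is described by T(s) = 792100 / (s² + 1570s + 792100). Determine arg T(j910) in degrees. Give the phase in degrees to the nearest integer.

∠[(j910)² + 1570(j910) + 792100] = ∠[-36000 + j1.4287e+06] = 91.44°
∠T(j910) = −91.44° = -91.44°

-91 deg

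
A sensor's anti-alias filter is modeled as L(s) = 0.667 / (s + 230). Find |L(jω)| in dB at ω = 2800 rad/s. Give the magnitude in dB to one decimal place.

-72.5 dB

|j2800 + 230| = √(2800² + 230²) = 2809
|L(j2800)| = 0.667 / 2809 = 0.00023741
20 log₁₀(0.00023741) = -72.49 dB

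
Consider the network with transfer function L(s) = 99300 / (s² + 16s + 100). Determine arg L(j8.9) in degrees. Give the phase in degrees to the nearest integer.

∠[(j8.9)² + 16(j8.9) + 100] = ∠[20.79 + j142.4] = 81.69°
∠L(j8.9) = −81.69° = -81.69°

-82 deg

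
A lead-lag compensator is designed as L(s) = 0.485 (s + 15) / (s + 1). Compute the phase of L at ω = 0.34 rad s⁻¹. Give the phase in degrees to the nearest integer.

∠(j0.34 + 15) = arctan(0.34/15) = 1.30°
∠(j0.34 + 1) = arctan(0.34/1) = 18.78°
∠L(j0.34) = 1.30° − 18.78° = -17.48°

-17°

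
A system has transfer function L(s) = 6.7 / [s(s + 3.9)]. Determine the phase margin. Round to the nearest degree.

Gain crossover: |L(jω)| = 1 at ω ≈ 1.59 rad/s.
∠L(j1.59) = −90° − arctan(1.59/3.9) ≈ -112.19°
PM = 180° + (-112.19°) = 67.81°

68°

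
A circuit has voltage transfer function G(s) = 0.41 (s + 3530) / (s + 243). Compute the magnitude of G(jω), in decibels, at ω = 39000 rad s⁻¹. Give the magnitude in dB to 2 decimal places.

|j39000 + 3530| = √(39000² + 3530²) = 3.916e+04
|j39000 + 243| = √(39000² + 243²) = 3.9e+04
|G(j39000)| = 0.41 × 3.916e+04 / 3.9e+04 = 0.41167
20 log₁₀(0.41167) = -7.709 dB

-7.71 dB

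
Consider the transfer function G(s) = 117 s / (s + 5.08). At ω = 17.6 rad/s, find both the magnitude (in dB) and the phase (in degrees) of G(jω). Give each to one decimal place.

|G| = 41.0 dB, ∠G = 16.1°

|j17.6| = 17.6
|j17.6 + 5.08| = √(17.6² + 5.08²) = 18.32
|G(j17.6)| = 117 × 17.6 / 18.32 = 112.41
20 log₁₀(112.41) = 41.02 dB
∠(j17.6) = 90.00°
∠(j17.6 + 5.08) = arctan(17.6/5.08) = 73.90°
∠G(j17.6) = 90.00° − 73.90° = 16.10°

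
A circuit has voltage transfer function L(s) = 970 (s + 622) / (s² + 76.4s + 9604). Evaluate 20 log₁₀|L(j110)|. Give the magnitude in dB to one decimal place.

|j110 + 622| = √(110² + 622²) = 631.7
|(j110)² + 76.4(j110) + 9604| = |-2496 + j8404| = 8767
|L(j110)| = 970 × 631.7 / 8767 = 69.889
20 log₁₀(69.889) = 36.89 dB

36.9 dB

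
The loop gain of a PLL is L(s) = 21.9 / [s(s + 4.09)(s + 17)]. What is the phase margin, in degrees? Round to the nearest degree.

85°

Gain crossover: |L(jω)| = 1 at ω ≈ 0.314 rad s⁻¹.
∠L(j0.314) = −90° − arctan(0.314/4.09) − arctan(0.314/17) ≈ -95.45°
PM = 180° + (-95.45°) = 84.55°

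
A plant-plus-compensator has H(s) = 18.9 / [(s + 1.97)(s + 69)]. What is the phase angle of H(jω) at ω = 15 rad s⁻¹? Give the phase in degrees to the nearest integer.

-95°

∠(j15 + 1.97) = arctan(15/1.97) = 82.52°
∠(j15 + 69) = arctan(15/69) = 12.26°
∠H(j15) = − (82.52° + 12.26°) = -94.78°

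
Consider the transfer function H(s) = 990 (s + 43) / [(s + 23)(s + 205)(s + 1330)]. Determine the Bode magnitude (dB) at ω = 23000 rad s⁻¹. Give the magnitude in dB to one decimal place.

|j23000 + 43| = √(23000² + 43²) = 2.3e+04
|j23000 + 23| = √(23000² + 23²) = 2.3e+04
|j23000 + 205| = √(23000² + 205²) = 2.3e+04
|j23000 + 1330| = √(23000² + 1330²) = 2.304e+04
|H(j23000)| = 990 × 2.3e+04 / (2.3e+04 × 2.3e+04 × 2.304e+04) = 1.8683e-06
20 log₁₀(1.8683e-06) = -114.57 dB

-114.6 dB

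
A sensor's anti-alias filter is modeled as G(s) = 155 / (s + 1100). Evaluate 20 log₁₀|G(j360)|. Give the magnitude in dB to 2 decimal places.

|j360 + 1100| = √(360² + 1100²) = 1157
|G(j360)| = 155 / 1157 = 0.13392
20 log₁₀(0.13392) = -17.463 dB

-17.46 dB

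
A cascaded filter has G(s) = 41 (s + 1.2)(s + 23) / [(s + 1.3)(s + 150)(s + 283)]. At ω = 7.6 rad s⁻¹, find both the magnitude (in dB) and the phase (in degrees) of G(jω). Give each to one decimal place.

|j7.6 + 1.2| = √(7.6² + 1.2²) = 7.694
|j7.6 + 23| = √(7.6² + 23²) = 24.22
|j7.6 + 1.3| = √(7.6² + 1.3²) = 7.71
|j7.6 + 150| = √(7.6² + 150²) = 150.2
|j7.6 + 283| = √(7.6² + 283²) = 283.1
|G(j7.6)| = 41 × 7.694 × 24.22 / (7.71 × 150.2 × 283.1) = 0.023308
20 log₁₀(0.023308) = -32.65 dB
∠(j7.6 + 1.2) = arctan(7.6/1.2) = 81.03°
∠(j7.6 + 23) = arctan(7.6/23) = 18.29°
∠(j7.6 + 1.3) = arctan(7.6/1.3) = 80.29°
∠(j7.6 + 150) = arctan(7.6/150) = 2.90°
∠(j7.6 + 283) = arctan(7.6/283) = 1.54°
∠G(j7.6) = 81.03° + 18.29° − (80.29° + 2.90° + 1.54°) = 14.58°

|G| = -32.6 dB, ∠G = 14.6 deg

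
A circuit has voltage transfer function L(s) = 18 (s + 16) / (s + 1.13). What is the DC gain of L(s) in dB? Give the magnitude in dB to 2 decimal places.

L(0) = 18 × 16 / 1.13 = 254.87
20 log₁₀(254.87) = 48.126 dB

48.13 dB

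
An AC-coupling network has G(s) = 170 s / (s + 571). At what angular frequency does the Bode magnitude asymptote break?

The single real pole at s = −571 gives a corner at ω = 571 rad/sec.

571 rad/sec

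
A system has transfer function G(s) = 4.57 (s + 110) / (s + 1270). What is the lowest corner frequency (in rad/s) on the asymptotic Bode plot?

110 rad/s

Break frequencies occur at each pole and zero magnitude: 110 rad/s, 1270 rad/s.
The lowest is 110 rad/s.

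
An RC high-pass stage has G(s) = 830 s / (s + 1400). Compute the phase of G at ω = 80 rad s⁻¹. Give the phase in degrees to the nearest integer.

87°

∠(j80) = 90.00°
∠(j80 + 1400) = arctan(80/1400) = 3.27°
∠G(j80) = 90.00° − 3.27° = 86.73°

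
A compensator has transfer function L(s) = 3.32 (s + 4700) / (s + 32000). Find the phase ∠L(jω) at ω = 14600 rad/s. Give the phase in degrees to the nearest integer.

48°

∠(j14600 + 4700) = arctan(14600/4700) = 72.16°
∠(j14600 + 32000) = arctan(14600/32000) = 24.52°
∠L(j14600) = 72.16° − 24.52° = 47.63°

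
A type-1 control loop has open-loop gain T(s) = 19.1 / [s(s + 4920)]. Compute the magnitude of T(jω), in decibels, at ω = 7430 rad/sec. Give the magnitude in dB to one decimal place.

-130.8 dB

|j7430 + 4920| = √(7430² + 4920²) = 8911
|j7430| = 7430
|T(j7430)| = 19.1 / (8911 × 7430) = 2.8847e-07
20 log₁₀(2.8847e-07) = -130.80 dB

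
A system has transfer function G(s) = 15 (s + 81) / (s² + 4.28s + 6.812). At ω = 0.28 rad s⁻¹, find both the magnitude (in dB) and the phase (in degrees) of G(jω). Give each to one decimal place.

|G| = 45.0 dB, ∠G = -9.9°

|j0.28 + 81| = √(0.28² + 81²) = 81
|(j0.28)² + 4.28(j0.28) + 6.812| = |6.7336 + j1.1984| = 6.839
|G(j0.28)| = 15 × 81 / 6.839 = 177.65
20 log₁₀(177.65) = 44.99 dB
∠(j0.28 + 81) = arctan(0.28/81) = 0.20°
∠[(j0.28)² + 4.28(j0.28) + 6.812] = ∠[6.7336 + j1.1984] = 10.09°
∠G(j0.28) = 0.20° − 10.09° = -9.89°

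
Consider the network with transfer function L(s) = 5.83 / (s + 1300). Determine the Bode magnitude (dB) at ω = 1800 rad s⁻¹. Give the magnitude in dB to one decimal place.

-51.6 dB

|j1800 + 1300| = √(1800² + 1300²) = 2220
|L(j1800)| = 5.83 / 2220 = 0.0026257
20 log₁₀(0.0026257) = -51.62 dB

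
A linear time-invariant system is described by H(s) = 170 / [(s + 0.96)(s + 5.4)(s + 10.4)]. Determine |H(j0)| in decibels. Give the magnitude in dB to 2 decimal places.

9.98 dB

H(0) = 170 / (0.96 × 5.4 × 10.4) = 3.1532
20 log₁₀(3.1532) = 9.975 dB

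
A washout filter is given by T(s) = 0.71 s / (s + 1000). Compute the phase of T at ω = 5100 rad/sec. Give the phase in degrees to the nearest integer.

∠(j5100) = 90.00°
∠(j5100 + 1000) = arctan(5100/1000) = 78.91°
∠T(j5100) = 90.00° − 78.91° = 11.09°

11°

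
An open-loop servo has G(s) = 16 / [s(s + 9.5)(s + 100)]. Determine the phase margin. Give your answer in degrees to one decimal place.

89.9 deg

Gain crossover: |G(jω)| = 1 at ω ≈ 0.0168 rad s⁻¹.
∠G(j0.0168) = −90° − arctan(0.0168/9.5) − arctan(0.0168/100) ≈ -90.11°
PM = 180° + (-90.11°) = 89.89°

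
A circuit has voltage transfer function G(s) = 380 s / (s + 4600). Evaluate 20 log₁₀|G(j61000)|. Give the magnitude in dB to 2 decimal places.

51.57 dB

|j61000| = 6.1e+04
|j61000 + 4600| = √(61000² + 4600²) = 6.117e+04
|G(j61000)| = 380 × 6.1e+04 / 6.117e+04 = 378.92
20 log₁₀(378.92) = 51.571 dB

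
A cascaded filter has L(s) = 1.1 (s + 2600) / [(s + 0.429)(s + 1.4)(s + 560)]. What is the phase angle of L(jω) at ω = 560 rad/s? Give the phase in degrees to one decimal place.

-212.7 deg

∠(j560 + 2600) = arctan(560/2600) = 12.15°
∠(j560 + 0.429) = arctan(560/0.429) = 89.96°
∠(j560 + 1.4) = arctan(560/1.4) = 89.86°
∠(j560 + 560) = arctan(560/560) = 45.00°
∠L(j560) = 12.15° − (89.96° + 89.86° + 45.00°) = -212.66°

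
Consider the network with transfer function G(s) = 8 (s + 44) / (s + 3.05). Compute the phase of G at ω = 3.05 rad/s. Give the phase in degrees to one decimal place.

∠(j3.05 + 44) = arctan(3.05/44) = 3.97°
∠(j3.05 + 3.05) = arctan(3.05/3.05) = 45.00°
∠G(j3.05) = 3.97° − 45.00° = -41.03°

-41.0°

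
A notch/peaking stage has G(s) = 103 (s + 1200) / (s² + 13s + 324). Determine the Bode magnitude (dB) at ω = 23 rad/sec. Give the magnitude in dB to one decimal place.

|j23 + 1200| = √(23² + 1200²) = 1200
|(j23)² + 13(j23) + 324| = |-205 + j299| = 362.5
|G(j23)| = 103 × 1200 / 362.5 = 341
20 log₁₀(341) = 50.66 dB

50.7 dB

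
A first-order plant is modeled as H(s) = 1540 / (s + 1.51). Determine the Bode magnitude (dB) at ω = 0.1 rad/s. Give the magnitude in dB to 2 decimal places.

60.15 dB

|j0.1 + 1.51| = √(0.1² + 1.51²) = 1.513
|H(j0.1)| = 1540 / 1.513 = 1017.6
20 log₁₀(1017.6) = 60.152 dB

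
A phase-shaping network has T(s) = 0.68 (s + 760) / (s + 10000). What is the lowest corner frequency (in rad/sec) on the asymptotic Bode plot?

760 rad/sec

Break frequencies occur at each pole and zero magnitude: 760 rad/sec, 10000 rad/sec.
The lowest is 760 rad/sec.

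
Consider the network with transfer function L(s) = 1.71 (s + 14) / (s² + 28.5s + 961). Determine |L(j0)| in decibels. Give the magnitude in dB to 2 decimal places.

-32.07 dB

L(0) = 1.71 × 14 / 961 = 0.024912
20 log₁₀(0.024912) = -32.072 dB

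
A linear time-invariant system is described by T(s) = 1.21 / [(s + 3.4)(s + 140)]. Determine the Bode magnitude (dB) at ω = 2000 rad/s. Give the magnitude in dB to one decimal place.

-130.4 dB

|j2000 + 3.4| = √(2000² + 3.4²) = 2000
|j2000 + 140| = √(2000² + 140²) = 2005
|T(j2000)| = 1.21 / (2000 × 2005) = 3.0176e-07
20 log₁₀(3.0176e-07) = -130.41 dB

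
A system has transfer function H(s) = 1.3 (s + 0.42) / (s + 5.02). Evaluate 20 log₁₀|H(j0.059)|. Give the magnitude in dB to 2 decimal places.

-19.19 dB

|j0.059 + 0.42| = √(0.059² + 0.42²) = 0.4241
|j0.059 + 5.02| = √(0.059² + 5.02²) = 5.02
|H(j0.059)| = 1.3 × 0.4241 / 5.02 = 0.10983
20 log₁₀(0.10983) = -19.186 dB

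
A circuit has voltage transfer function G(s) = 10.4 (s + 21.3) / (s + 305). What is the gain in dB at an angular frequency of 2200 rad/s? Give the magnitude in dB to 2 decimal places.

20.26 dB

|j2200 + 21.3| = √(2200² + 21.3²) = 2200
|j2200 + 305| = √(2200² + 305²) = 2221
|G(j2200)| = 10.4 × 2200 / 2221 = 10.302
20 log₁₀(10.302) = 20.258 dB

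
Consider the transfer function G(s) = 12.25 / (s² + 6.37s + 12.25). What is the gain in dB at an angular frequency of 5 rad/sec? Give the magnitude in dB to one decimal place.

-8.9 dB

|(j5)² + 6.37(j5) + 12.25| = |-12.75 + j31.85| = 34.31
|G(j5)| = 12.25 / 34.31 = 0.35707
20 log₁₀(0.35707) = -8.94 dB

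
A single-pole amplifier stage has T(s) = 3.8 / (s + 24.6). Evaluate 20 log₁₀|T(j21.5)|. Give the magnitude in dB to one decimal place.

-18.7 dB

|j21.5 + 24.6| = √(21.5² + 24.6²) = 32.67
|T(j21.5)| = 3.8 / 32.67 = 0.11631
20 log₁₀(0.11631) = -18.69 dB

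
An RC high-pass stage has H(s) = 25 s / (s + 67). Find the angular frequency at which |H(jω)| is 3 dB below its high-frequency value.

For a single-pole high-pass, the −3 dB point is at the pole: ω = 67 rad s⁻¹.

67 rad s⁻¹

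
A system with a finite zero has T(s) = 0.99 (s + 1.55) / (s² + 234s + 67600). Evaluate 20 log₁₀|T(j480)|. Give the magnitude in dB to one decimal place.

-52.4 dB

|j480 + 1.55| = √(480² + 1.55²) = 480
|(j480)² + 234(j480) + 67600| = |-1.628e+05 + j1.1232e+05| = 1.978e+05
|T(j480)| = 0.99 × 480 / 1.978e+05 = 0.0024026
20 log₁₀(0.0024026) = -52.39 dB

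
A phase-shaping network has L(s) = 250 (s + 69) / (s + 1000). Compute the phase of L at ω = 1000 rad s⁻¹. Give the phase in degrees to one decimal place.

41.1°

∠(j1000 + 69) = arctan(1000/69) = 86.05°
∠(j1000 + 1000) = arctan(1000/1000) = 45.00°
∠L(j1000) = 86.05° − 45.00° = 41.05°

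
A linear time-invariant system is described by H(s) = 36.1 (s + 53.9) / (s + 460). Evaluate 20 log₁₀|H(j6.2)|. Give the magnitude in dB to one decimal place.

12.6 dB

|j6.2 + 53.9| = √(6.2² + 53.9²) = 54.26
|j6.2 + 460| = √(6.2² + 460²) = 460
|H(j6.2)| = 36.1 × 54.26 / 460 = 4.2575
20 log₁₀(4.2575) = 12.58 dB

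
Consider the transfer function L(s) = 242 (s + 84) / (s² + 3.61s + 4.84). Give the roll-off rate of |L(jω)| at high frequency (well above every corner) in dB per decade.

With 1 zero and 2 poles, the high-frequency asymptotic slope is 20 × (1 − 2) = -20 dB/decade.

-20 dB/decade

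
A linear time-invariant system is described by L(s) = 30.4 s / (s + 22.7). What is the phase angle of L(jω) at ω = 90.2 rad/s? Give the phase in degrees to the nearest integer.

∠(j90.2) = 90.00°
∠(j90.2 + 22.7) = arctan(90.2/22.7) = 75.87°
∠L(j90.2) = 90.00° − 75.87° = 14.13°

14°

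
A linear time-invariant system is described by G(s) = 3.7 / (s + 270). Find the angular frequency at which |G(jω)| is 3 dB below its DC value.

270 rad/s

For a single-pole low-pass, the −3 dB point is at the pole: ω = 270 rad/s.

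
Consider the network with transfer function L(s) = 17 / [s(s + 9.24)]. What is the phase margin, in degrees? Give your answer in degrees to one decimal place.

Gain crossover: |L(jω)| = 1 at ω ≈ 1.81 rad/sec.
∠L(j1.81) = −90° − arctan(1.81/9.24) ≈ -101.06°
PM = 180° + (-101.06°) = 78.94°

78.9 deg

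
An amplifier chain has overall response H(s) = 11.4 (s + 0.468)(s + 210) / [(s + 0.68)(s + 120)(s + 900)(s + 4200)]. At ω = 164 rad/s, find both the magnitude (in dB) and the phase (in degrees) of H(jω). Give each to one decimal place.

|H| = -108.2 dB, ∠H = -28.3 deg

|j164 + 0.468| = √(164² + 0.468²) = 164
|j164 + 210| = √(164² + 210²) = 266.5
|j164 + 0.68| = √(164² + 0.68²) = 164
|j164 + 120| = √(164² + 120²) = 203.2
|j164 + 900| = √(164² + 900²) = 914.8
|j164 + 4200| = √(164² + 4200²) = 4203
|H(j164)| = 11.4 × 164 × 266.5 / (164 × 203.2 × 914.8 × 4203) = 3.8873e-06
20 log₁₀(3.8873e-06) = -108.21 dB
∠(j164 + 0.468) = arctan(164/0.468) = 89.84°
∠(j164 + 210) = arctan(164/210) = 37.99°
∠(j164 + 0.68) = arctan(164/0.68) = 89.76°
∠(j164 + 120) = arctan(164/120) = 53.81°
∠(j164 + 900) = arctan(164/900) = 10.33°
∠(j164 + 4200) = arctan(164/4200) = 2.24°
∠H(j164) = 89.84° + 37.99° − (89.76° + 53.81° + 10.33° + 2.24°) = -28.31°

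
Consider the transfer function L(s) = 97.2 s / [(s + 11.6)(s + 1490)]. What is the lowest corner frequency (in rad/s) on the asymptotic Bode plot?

Break frequencies occur at each pole and zero magnitude: 11.6 rad/s, 1490 rad/s.
The lowest is 11.6 rad/s.

11.6 rad/s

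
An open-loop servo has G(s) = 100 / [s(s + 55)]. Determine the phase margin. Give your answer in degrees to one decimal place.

Gain crossover: |G(jω)| = 1 at ω ≈ 1.82 rad/sec.
∠G(j1.82) = −90° − arctan(1.82/55) ≈ -91.89°
PM = 180° + (-91.89°) = 88.11°

88.1°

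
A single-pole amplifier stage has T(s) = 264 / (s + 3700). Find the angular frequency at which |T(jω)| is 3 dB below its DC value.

For a single-pole low-pass, the −3 dB point is at the pole: ω = 3700 rad/sec.

3700 rad/sec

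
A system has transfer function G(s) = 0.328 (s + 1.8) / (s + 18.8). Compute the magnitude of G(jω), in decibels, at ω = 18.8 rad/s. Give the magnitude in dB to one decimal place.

|j18.8 + 1.8| = √(18.8² + 1.8²) = 18.89
|j18.8 + 18.8| = √(18.8² + 18.8²) = 26.59
|G(j18.8)| = 0.328 × 18.89 / 26.59 = 0.23299
20 log₁₀(0.23299) = -12.65 dB

-12.7 dB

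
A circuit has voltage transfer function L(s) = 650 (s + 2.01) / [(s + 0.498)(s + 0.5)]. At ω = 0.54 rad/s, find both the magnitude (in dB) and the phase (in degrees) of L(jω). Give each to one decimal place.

|L| = 68.0 dB, ∠L = -79.5°

|j0.54 + 2.01| = √(0.54² + 2.01²) = 2.081
|j0.54 + 0.498| = √(0.54² + 0.498²) = 0.7346
|j0.54 + 0.5| = √(0.54² + 0.5²) = 0.7359
|L(j0.54)| = 650 × 2.081 / (0.7346 × 0.7359) = 2502.5
20 log₁₀(2502.5) = 67.97 dB
∠(j0.54 + 2.01) = arctan(0.54/2.01) = 15.04°
∠(j0.54 + 0.498) = arctan(0.54/0.498) = 47.32°
∠(j0.54 + 0.5) = arctan(0.54/0.5) = 47.20°
∠L(j0.54) = 15.04° − (47.32° + 47.20°) = -79.48°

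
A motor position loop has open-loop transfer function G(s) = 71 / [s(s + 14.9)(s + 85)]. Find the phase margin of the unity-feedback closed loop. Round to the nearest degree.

90 deg

Gain crossover: |G(jω)| = 1 at ω ≈ 0.0561 rad/s.
∠G(j0.0561) = −90° − arctan(0.0561/14.9) − arctan(0.0561/85) ≈ -90.25°
PM = 180° + (-90.25°) = 89.75°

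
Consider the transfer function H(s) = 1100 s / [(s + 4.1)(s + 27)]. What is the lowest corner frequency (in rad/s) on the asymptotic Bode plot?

Break frequencies occur at each pole and zero magnitude: 4.1 rad/s, 27 rad/s.
The lowest is 4.1 rad/s.

4.1 rad/s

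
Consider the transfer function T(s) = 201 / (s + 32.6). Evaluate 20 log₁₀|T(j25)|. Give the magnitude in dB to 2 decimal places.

13.79 dB

|j25 + 32.6| = √(25² + 32.6²) = 41.08
|T(j25)| = 201 / 41.08 = 4.8926
20 log₁₀(4.8926) = 13.791 dB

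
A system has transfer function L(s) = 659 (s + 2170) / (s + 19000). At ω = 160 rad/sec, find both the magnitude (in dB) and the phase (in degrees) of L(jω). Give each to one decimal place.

|j160 + 2170| = √(160² + 2170²) = 2176
|j160 + 19000| = √(160² + 19000²) = 1.9e+04
|L(j160)| = 659 × 2176 / 1.9e+04 = 75.466
20 log₁₀(75.466) = 37.56 dB
∠(j160 + 2170) = arctan(160/2170) = 4.22°
∠(j160 + 19000) = arctan(160/19000) = 0.48°
∠L(j160) = 4.22° − 0.48° = 3.73°

|L| = 37.6 dB, ∠L = 3.7 deg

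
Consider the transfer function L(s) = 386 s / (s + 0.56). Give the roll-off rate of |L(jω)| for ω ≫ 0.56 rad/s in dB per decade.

0 dB/decade

With 1 zero and 1 pole, the high-frequency asymptotic slope is 20 × (1 − 1) = 0 dB/decade.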